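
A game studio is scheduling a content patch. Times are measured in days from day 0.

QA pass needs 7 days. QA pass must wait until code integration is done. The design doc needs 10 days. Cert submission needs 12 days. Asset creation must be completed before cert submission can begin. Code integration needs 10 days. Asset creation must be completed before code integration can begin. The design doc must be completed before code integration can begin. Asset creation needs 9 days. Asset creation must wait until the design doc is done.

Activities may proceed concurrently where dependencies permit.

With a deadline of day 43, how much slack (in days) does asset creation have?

Nothing blocks the design doc, so it runs from day 0 to day 10.
After the design doc (finishes day 10), asset creation can start at day 10 and finishes at day 19.

Working backward from the deadline:
QA pass must finish by day 43; it takes 7 days, so it must start by 43 − 7 = day 36.
Since QA pass (must start by day 36) depends on it, code integration must finish by day 36. Backing off its 10-day duration gives a latest start of day 26.
Cert submission has no dependents, so it just needs to finish by day 43. Starting by 43 − 12 = day 31 achieves that.
Asset creation feeds code integration (must start by day 26); cert submission (must start by day 31). Taking the minimum, asset creation must finish by day 26 and start by 26 − 9 = day 17.
So asset creation can start as early as day 10 and as late as day 17, giving 17 − 10 = 7 days of slack.

7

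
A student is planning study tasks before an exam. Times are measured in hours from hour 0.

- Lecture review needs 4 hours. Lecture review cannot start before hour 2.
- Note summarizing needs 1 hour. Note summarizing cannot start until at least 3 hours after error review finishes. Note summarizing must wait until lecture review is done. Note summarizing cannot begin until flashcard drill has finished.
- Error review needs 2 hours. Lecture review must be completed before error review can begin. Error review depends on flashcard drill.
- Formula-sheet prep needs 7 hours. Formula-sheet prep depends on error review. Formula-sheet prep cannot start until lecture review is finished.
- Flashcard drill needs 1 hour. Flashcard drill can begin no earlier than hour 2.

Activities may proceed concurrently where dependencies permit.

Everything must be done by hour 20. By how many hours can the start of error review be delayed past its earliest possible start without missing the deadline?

5

Flashcard drill waits on its own release at hour 2, so it starts at hour 2 and finishes at 2 + 1 = hour 3.
After its own release at hour 2, lecture review can start at hour 2 and finishes at hour 6.
Error review has to wait for lecture review (finishes hour 6); flashcard drill (finishes hour 3). The latest of these is hour 6, so error review runs hour 6 to 6 + 2 = hour 8.

Working backward from the deadline:
Nothing follows note summarizing; the deadline of hour 20 is its only limit. It must start by 20 − 1 = hour 19.
Nothing follows formula-sheet prep; the deadline of hour 20 is its only limit. It must start by 20 − 7 = hour 13.
Error review must finish in time for note summarizing (must start by hour 19, minus 3-hour gap → hour 16); formula-sheet prep (must start by hour 13). The tightest is hour 13, so error review must start by 13 − 2 = hour 11.
So error review can start as early as hour 6 and as late as hour 11, giving 11 − 6 = 5 hours of slack.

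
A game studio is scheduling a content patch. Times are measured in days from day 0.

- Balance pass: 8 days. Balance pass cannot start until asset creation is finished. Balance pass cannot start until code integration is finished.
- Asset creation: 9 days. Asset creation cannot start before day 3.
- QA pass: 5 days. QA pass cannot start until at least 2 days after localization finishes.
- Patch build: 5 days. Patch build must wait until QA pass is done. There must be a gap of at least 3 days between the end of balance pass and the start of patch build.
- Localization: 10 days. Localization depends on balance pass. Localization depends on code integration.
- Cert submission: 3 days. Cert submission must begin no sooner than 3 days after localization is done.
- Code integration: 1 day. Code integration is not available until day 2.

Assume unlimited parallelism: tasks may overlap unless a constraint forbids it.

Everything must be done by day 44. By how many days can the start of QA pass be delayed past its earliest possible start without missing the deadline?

Code integration cannot begin until its own release at day 2. It runs from day 2 to 2 + 1 = day 3.
After its own release at day 3, asset creation can start at day 3 and finishes at day 12.
Balance pass has to wait for asset creation (finishes day 12); code integration (finishes day 3). The latest of these is day 12, so balance pass runs day 12 to 12 + 8 = day 20.
For localization: balance pass (finishes day 20); code integration (finishes day 3). Taking the maximum gives a start of day 20, and it finishes at 20 + 10 = day 30.
QA pass cannot begin until localization (finishes day 30, plus 2-day gap → day 32). It runs from day 32 to 32 + 5 = day 37.

Working backward from the deadline:
Nothing follows patch build; the deadline of day 44 is its only limit. It must start by 44 − 5 = day 39.
Since patch build (must start by day 39) depends on it, QA pass must finish by day 39. Backing off its 5-day duration gives a latest start of day 34.
So QA pass can start as early as day 32 and as late as day 34, giving 34 − 32 = 2 days of slack.

2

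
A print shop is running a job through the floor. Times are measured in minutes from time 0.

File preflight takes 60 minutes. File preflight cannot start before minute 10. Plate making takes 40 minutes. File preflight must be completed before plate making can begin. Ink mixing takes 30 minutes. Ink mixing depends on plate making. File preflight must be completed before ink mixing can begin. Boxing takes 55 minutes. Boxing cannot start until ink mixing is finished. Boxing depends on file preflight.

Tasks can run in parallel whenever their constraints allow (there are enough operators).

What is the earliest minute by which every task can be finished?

File preflight waits on its own release at minute 10, so it starts at minute 10 and finishes at 10 + 60 = minute 70.
After file preflight (finishes minute 70), plate making can start at minute 70 and finishes at minute 110.
Ink mixing cannot start until plate making (finishes minute 110); file preflight (finishes minute 70). The controlling bound is minute 110, so ink mixing finishes at 110 + 30 = minute 140.
Boxing has to wait for ink mixing (finishes minute 140); file preflight (finishes minute 70). The latest of these is minute 140, so boxing runs minute 140 to 140 + 55 = minute 195.
All tasks are finished once the last one completes. Finish times: File preflight at 70, Plate making at 110, Ink mixing at 140, Boxing at 195. The latest is minute 195.

195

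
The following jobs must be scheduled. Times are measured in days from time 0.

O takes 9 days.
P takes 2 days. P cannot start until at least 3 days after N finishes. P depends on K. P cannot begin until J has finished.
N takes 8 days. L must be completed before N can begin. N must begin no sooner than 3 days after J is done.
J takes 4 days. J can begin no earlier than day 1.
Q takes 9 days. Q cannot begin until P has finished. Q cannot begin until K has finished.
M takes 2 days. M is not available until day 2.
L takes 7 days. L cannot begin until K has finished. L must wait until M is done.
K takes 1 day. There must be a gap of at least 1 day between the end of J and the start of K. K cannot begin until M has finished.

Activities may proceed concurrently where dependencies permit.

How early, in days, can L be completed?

14

M cannot begin until its own release at day 2. It runs from day 2 to 2 + 2 = day 4.
After its own release at day 1, J can start at day 1 and finishes at day 5.
K has to wait for J (finishes day 5, plus 1-day gap → day 6); M (finishes day 4). The latest of these is day 6, so K runs day 6 to 6 + 1 = day 7.
For L: K (finishes day 7); M (finishes day 4). Taking the maximum gives a start of day 7, and it finishes at 7 + 7 = day 14.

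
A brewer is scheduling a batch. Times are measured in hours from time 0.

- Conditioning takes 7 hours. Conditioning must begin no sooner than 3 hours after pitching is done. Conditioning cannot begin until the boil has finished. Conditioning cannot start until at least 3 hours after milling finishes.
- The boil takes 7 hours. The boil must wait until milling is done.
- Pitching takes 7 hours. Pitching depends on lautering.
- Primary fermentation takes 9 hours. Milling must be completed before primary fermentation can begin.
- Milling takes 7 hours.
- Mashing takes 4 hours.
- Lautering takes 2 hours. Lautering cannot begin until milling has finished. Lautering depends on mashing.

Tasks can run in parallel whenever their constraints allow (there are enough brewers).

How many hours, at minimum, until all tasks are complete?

Nothing blocks mashing, so it runs from hour 0 to hour 4.
Nothing blocks milling, so it runs from hour 0 to hour 7.
Primary fermentation cannot begin until milling (finishes hour 7). It runs from hour 7 to 7 + 9 = hour 16.
The boil waits on milling (finishes hour 7), so it starts at hour 7 and finishes at 7 + 7 = hour 14.
Lautering has to wait for milling (finishes hour 7); mashing (finishes hour 4). The latest of these is hour 7, so lautering runs hour 7 to 7 + 2 = hour 9.
Pitching waits on lautering (finishes hour 9), so it starts at hour 9 and finishes at 9 + 7 = hour 16.
For conditioning: pitching (finishes hour 16, plus 3-hour gap → hour 19); the boil (finishes hour 14); milling (finishes hour 7, plus 3-hour gap → hour 10). Taking the maximum gives a start of hour 19, and it finishes at 19 + 7 = hour 26.
All tasks are finished once the last one completes. Finish times: Milling at 7, Mashing at 4, Lautering at 9, The boil at 14, Pitching at 16, Primary fermentation at 16, Conditioning at 26. The latest is hour 26.

26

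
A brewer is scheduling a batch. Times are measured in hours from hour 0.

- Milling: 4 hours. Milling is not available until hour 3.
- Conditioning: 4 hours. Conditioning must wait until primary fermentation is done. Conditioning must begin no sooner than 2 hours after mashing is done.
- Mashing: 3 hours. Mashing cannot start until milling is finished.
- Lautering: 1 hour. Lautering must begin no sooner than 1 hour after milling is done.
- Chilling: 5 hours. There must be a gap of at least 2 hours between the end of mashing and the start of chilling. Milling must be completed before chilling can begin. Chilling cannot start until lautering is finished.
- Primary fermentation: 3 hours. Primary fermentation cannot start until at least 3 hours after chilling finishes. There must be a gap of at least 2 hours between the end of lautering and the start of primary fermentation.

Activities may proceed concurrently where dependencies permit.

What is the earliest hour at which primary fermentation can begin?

After its own release at hour 3, milling can start at hour 3 and finishes at hour 7.
Lautering waits on milling (finishes hour 7, plus 1-hour gap → hour 8), so it starts at hour 8 and finishes at 8 + 1 = hour 9.
Mashing waits on milling (finishes hour 7), so it starts at hour 7 and finishes at 7 + 3 = hour 10.
Chilling needs all of mashing (finishes hour 10, plus 2-hour gap → hour 12); milling (finishes hour 7); lautering (finishes hour 9). That puts its earliest start at hour 12; it finishes at 12 + 5 = hour 17.
Primary fermentation waits on chilling (finishes hour 17, plus 3-hour gap → hour 20); lautering (finishes hour 9, plus 2-hour gap → hour 11). The latest of these is hour 20, which is the earliest primary fermentation can start.

20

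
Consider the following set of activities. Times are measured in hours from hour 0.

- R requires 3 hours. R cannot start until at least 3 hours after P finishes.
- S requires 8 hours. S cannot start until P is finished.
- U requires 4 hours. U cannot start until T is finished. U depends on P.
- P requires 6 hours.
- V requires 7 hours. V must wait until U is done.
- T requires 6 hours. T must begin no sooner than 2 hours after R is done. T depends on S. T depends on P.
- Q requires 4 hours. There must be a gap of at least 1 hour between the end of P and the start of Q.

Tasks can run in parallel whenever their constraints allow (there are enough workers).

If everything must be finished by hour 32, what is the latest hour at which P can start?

1

Q has no dependents, so it just needs to finish by hour 32. Starting by 32 − 4 = hour 28 achieves that.
To finish by hour 32, V (duration 7) must start no later than hour 25.
U has to be done before V (must start by hour 25). That means finishing by hour 25, i.e. starting by 25 − 4 = hour 21.
T has to be done before U (must start by hour 21). That means finishing by hour 21, i.e. starting by 21 − 6 = hour 15.
R must finish before T (must start by hour 15, minus 2-hour gap → hour 13). With a 3-hour duration, R must start by 13 − 3 = hour 10.
S has to be done before T (must start by hour 15). That means finishing by hour 15, i.e. starting by 15 − 8 = hour 7.
P must finish in time for Q (must start by hour 28, minus 1-hour gap → hour 27); R (must start by hour 10, minus 3-hour gap → hour 7); S (must start by hour 7); T (must start by hour 15); U (must start by hour 21). The tightest is hour 7, so P must start by 7 − 6 = hour 1.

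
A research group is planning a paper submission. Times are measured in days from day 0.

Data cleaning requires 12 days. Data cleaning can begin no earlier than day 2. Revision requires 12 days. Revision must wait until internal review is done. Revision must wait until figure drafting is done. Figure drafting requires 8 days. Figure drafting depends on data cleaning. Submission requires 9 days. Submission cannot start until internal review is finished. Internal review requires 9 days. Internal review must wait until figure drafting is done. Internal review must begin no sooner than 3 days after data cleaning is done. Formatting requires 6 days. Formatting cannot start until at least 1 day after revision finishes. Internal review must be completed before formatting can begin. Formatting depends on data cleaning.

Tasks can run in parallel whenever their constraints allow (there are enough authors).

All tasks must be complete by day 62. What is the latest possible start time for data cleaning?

Nothing follows formatting; the deadline of day 62 is its only limit. It must start by 62 − 6 = day 56.
Revision has to be done before formatting (must start by day 56, minus 1-day gap → day 55). That means finishing by day 55, i.e. starting by 55 − 12 = day 43.
Submission has no dependents, so it just needs to finish by day 62. Starting by 62 − 9 = day 53 achieves that.
Internal review must finish in time for revision (must start by day 43); formatting (must start by day 56); submission (must start by day 53). The tightest is day 43, so internal review must start by 43 − 9 = day 34.
Figure drafting has several dependents: internal review (must start by day 34); revision (must start by day 43). The earliest of those limits is day 34, so figure drafting must start by 34 − 8 = day 26.
Data cleaning has several dependents: figure drafting (must start by day 26); internal review (must start by day 34, minus 3-day gap → day 31); formatting (must start by day 56). The earliest of those limits is day 26, so data cleaning must start by 26 − 12 = day 14.

14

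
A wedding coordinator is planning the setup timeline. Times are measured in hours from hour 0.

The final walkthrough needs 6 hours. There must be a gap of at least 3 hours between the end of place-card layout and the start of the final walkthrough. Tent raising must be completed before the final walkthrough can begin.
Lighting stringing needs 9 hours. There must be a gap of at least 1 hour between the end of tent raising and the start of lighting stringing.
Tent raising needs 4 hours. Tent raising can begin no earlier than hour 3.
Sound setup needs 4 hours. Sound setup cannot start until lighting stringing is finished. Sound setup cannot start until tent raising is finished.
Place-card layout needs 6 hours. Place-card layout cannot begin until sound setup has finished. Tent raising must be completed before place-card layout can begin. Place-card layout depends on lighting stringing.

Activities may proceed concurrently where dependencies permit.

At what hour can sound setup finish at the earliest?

After its own release at hour 3, tent raising can start at hour 3 and finishes at hour 7.
Lighting stringing waits on tent raising (finishes hour 7, plus 1-hour gap → hour 8), so it starts at hour 8 and finishes at 8 + 9 = hour 17.
Sound setup needs all of lighting stringing (finishes hour 17); tent raising (finishes hour 7). That puts its earliest start at hour 17; it finishes at 17 + 4 = hour 21.

21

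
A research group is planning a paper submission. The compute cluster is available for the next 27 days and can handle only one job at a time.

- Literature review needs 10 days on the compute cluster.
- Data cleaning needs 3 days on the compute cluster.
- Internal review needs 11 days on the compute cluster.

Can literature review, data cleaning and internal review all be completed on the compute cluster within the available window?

Running back to back, the jobs need 10 + 3 + 11 = 24 days on the compute cluster.
Since 24 ≤ 27, they fit within the window.

Yes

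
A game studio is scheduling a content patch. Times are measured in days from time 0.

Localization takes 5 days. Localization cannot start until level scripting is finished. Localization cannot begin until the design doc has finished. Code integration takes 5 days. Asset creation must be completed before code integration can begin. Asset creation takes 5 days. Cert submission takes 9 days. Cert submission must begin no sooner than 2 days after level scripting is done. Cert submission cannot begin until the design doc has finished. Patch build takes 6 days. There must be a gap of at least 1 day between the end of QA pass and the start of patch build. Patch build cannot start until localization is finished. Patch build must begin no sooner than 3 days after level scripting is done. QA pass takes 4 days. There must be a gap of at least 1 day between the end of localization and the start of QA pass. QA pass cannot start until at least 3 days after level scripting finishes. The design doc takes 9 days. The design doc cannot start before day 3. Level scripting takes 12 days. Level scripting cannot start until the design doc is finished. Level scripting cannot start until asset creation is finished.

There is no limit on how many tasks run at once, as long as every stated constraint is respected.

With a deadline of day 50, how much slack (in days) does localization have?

Asset creation has no prerequisites, so it starts at day 0 and finishes at day 5.
The design doc cannot begin until its own release at day 3. It runs from day 3 to 3 + 9 = day 12.
Level scripting cannot start until the design doc (finishes day 12); asset creation (finishes day 5). The controlling bound is day 12, so level scripting finishes at 12 + 12 = day 24.
Localization needs all of level scripting (finishes day 24); the design doc (finishes day 12). That puts its earliest start at day 24; it finishes at 24 + 5 = day 29.

Working backward from the deadline:
Patch build has no dependents, so it just needs to finish by day 50. Starting by 50 − 6 = day 44 achieves that.
QA pass feeds into patch build (must start by day 44, minus 1-day gap → day 43); so QA pass must finish by day 43 and therefore start by day 39.
Localization must finish in time for QA pass (must start by day 39, minus 1-day gap → day 38); patch build (must start by day 44). The tightest is day 38, so localization must start by 38 − 5 = day 33.
So localization can start as early as day 24 and as late as day 33, giving 33 − 24 = 9 days of slack.

9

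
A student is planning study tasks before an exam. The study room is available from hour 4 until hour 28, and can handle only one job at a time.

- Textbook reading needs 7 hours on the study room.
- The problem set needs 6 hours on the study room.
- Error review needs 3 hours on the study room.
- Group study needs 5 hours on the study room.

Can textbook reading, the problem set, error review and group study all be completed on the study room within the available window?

The study room window is 28 − 4 = 24 hours.
Running back to back, the jobs need 7 + 6 + 3 + 5 = 21 hours on the study room.
Since 21 ≤ 24, they fit within the window.

Yes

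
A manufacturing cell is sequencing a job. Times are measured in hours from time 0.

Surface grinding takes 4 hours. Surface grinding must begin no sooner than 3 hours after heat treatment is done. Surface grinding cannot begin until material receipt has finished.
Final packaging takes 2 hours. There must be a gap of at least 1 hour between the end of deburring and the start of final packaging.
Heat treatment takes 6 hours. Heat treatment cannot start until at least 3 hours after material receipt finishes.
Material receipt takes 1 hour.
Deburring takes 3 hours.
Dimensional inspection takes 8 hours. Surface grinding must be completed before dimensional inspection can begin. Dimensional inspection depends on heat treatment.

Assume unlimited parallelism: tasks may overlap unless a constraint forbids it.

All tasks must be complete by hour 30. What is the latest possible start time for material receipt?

Nothing follows dimensional inspection; the deadline of hour 30 is its only limit. It must start by 30 − 8 = hour 22.
Since dimensional inspection (must start by hour 22) depends on it, surface grinding must finish by hour 22. Backing off its 4-hour duration gives a latest start of hour 18.
Heat treatment has several dependents: surface grinding (must start by hour 18, minus 3-hour gap → hour 15); dimensional inspection (must start by hour 22). The earliest of those limits is hour 15, so heat treatment must start by 15 − 6 = hour 9.
Material receipt has several dependents: heat treatment (must start by hour 9, minus 3-hour gap → hour 6); surface grinding (must start by hour 18). The earliest of those limits is hour 6, so material receipt must start by 6 − 1 = hour 5.

5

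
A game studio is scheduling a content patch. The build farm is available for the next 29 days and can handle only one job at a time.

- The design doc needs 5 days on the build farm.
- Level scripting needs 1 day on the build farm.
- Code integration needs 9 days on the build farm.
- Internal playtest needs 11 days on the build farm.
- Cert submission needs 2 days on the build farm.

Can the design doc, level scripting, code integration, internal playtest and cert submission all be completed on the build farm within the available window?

Yes

Running back to back, the jobs need 5 + 1 + 9 + 11 + 2 = 28 days on the build farm.
Since 28 ≤ 29, they fit within the window.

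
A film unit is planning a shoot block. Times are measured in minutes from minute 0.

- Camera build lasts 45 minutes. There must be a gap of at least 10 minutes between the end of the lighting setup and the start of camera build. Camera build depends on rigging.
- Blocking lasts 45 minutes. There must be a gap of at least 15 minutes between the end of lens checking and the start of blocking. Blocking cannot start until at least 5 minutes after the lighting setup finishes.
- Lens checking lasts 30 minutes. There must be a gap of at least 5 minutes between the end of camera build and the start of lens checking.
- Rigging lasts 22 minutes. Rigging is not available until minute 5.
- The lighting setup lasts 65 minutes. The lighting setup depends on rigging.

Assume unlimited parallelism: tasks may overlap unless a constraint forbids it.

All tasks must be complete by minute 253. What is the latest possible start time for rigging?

Nothing follows blocking; the deadline of minute 253 is its only limit. It must start by 253 − 45 = minute 208.
Lens checking must finish before blocking (must start by minute 208, minus 15-minute gap → minute 193). With a 30-minute duration, lens checking must start by 193 − 30 = minute 163.
Camera build feeds into lens checking (must start by minute 163, minus 5-minute gap → minute 158); so camera build must finish by minute 158 and therefore start by minute 113.
For the lighting setup: camera build (must start by minute 113, minus 10-minute gap → minute 103); blocking (must start by minute 208, minus 5-minute gap → minute 203). The most restrictive is minute 103; with a 65-minute duration, the lighting setup must start by minute 38.
Rigging must finish in time for the lighting setup (must start by minute 38); camera build (must start by minute 113). The tightest is minute 38, so rigging must start by 38 − 22 = minute 16.

16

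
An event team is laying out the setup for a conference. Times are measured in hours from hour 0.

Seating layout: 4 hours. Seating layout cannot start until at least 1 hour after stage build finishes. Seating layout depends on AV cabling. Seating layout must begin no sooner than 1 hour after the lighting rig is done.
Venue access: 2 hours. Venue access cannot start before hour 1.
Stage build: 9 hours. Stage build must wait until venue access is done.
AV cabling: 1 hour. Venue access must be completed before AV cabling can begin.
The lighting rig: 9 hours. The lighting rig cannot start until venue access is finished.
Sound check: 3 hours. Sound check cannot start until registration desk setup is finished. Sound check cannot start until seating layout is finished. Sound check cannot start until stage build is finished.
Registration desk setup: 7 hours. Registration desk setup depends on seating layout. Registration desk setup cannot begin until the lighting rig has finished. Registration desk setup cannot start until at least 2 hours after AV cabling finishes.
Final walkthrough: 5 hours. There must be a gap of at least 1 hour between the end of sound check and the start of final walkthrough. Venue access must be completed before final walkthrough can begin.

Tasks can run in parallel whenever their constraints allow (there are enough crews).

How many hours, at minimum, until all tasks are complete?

Venue access waits on its own release at hour 1, so it starts at hour 1 and finishes at 1 + 2 = hour 3.
AV cabling waits on venue access (finishes hour 3), so it starts at hour 3 and finishes at 3 + 1 = hour 4.
After venue access (finishes hour 3), the lighting rig can start at hour 3 and finishes at hour 12.
Stage build cannot begin until venue access (finishes hour 3). It runs from hour 3 to 3 + 9 = hour 12.
Seating layout has to wait for stage build (finishes hour 12, plus 1-hour gap → hour 13); AV cabling (finishes hour 4); the lighting rig (finishes hour 12, plus 1-hour gap → hour 13). The latest of these is hour 13, so seating layout runs hour 13 to 13 + 4 = hour 17.
Registration desk setup cannot start until seating layout (finishes hour 17); the lighting rig (finishes hour 12); AV cabling (finishes hour 4, plus 2-hour gap → hour 6). The controlling bound is hour 17, so registration desk setup finishes at 17 + 7 = hour 24.
For sound check: registration desk setup (finishes hour 24); seating layout (finishes hour 17); stage build (finishes hour 12). Taking the maximum gives a start of hour 24, and it finishes at 24 + 3 = hour 27.
Final walkthrough cannot start until sound check (finishes hour 27, plus 1-hour gap → hour 28); venue access (finishes hour 3). The controlling bound is hour 28, so final walkthrough finishes at 28 + 5 = hour 33.
All tasks are finished once the last one completes. Finish times: Venue access at 3, Stage build at 12, The lighting rig at 12, AV cabling at 4, Seating layout at 17, Registration desk setup at 24, Sound check at 27, Final walkthrough at 33. The latest is hour 33.

33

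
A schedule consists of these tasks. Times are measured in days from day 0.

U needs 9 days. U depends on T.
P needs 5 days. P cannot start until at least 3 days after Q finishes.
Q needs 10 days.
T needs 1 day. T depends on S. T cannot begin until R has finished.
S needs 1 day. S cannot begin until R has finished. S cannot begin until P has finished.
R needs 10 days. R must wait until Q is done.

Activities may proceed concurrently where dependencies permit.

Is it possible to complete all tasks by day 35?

Nothing blocks Q, so it runs from day 0 to day 10.
After Q (finishes day 10), R can start at day 10 and finishes at day 20.
P waits on Q (finishes day 10, plus 3-day gap → day 13), so it starts at day 13 and finishes at 13 + 5 = day 18.
S needs all of R (finishes day 20); P (finishes day 18). That puts its earliest start at day 20; it finishes at 20 + 1 = day 21.
T cannot start until S (finishes day 21); R (finishes day 20). The controlling bound is day 21, so T finishes at 21 + 1 = day 22.
U waits on T (finishes day 22), so it starts at day 22 and finishes at 22 + 9 = day 31.
Every task is finished by day 31, which is no later than the deadline of 35, so the schedule is feasible.

Yes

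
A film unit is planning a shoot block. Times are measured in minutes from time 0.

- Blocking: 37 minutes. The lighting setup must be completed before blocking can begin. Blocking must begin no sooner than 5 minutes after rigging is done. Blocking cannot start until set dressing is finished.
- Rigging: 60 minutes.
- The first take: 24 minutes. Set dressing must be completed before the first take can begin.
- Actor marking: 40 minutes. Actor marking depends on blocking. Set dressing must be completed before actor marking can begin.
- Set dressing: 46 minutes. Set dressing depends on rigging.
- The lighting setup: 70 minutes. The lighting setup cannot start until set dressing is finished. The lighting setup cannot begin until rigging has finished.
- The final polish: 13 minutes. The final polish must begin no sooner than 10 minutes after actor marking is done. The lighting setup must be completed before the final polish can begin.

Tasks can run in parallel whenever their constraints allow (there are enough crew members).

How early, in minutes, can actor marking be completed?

253

Nothing blocks rigging, so it runs from minute 0 to minute 60.
Set dressing cannot begin until rigging (finishes minute 60). It runs from minute 60 to 60 + 46 = minute 106.
For the lighting setup: set dressing (finishes minute 106); rigging (finishes minute 60). Taking the maximum gives a start of minute 106, and it finishes at 106 + 70 = minute 176.
Blocking cannot start until the lighting setup (finishes minute 176); rigging (finishes minute 60, plus 5-minute gap → minute 65); set dressing (finishes minute 106). The controlling bound is minute 176, so blocking finishes at 176 + 37 = minute 213.
Actor marking needs all of blocking (finishes minute 213); set dressing (finishes minute 106). That puts its earliest start at minute 213; it finishes at 213 + 40 = minute 253.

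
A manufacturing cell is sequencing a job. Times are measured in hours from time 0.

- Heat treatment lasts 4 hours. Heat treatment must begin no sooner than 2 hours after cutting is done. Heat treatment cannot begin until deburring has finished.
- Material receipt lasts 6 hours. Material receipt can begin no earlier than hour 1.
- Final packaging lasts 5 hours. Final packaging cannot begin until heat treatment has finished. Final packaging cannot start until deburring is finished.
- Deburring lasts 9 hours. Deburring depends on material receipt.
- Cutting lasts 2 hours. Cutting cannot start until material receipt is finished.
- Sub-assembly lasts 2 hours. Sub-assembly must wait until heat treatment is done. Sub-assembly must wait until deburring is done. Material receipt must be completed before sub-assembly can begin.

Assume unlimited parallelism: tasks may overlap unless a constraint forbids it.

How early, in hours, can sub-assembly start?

Material receipt waits on its own release at hour 1, so it starts at hour 1 and finishes at 1 + 6 = hour 7.
Deburring cannot begin until material receipt (finishes hour 7). It runs from hour 7 to 7 + 9 = hour 16.
Cutting waits on material receipt (finishes hour 7), so it starts at hour 7 and finishes at 7 + 2 = hour 9.
For heat treatment: cutting (finishes hour 9, plus 2-hour gap → hour 11); deburring (finishes hour 16). Taking the maximum gives a start of hour 16, and it finishes at 16 + 4 = hour 20.
Sub-assembly waits on heat treatment (finishes hour 20); deburring (finishes hour 16); material receipt (finishes hour 7). The latest of these is hour 20, which is the earliest sub-assembly can start.

20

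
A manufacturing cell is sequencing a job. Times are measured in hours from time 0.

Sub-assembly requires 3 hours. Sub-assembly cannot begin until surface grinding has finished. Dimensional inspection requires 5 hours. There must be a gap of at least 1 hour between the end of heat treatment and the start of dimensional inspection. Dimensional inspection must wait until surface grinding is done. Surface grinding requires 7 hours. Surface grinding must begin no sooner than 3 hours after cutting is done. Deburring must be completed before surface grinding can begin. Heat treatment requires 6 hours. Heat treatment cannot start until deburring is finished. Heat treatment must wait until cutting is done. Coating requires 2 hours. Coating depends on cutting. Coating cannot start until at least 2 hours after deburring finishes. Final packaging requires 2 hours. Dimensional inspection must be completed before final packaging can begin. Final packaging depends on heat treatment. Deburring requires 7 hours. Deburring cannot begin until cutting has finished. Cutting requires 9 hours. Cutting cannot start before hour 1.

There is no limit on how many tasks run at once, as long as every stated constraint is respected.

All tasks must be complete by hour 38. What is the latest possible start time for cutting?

Nothing follows final packaging; the deadline of hour 38 is its only limit. It must start by 38 − 2 = hour 36.
Dimensional inspection has to be done before final packaging (must start by hour 36). That means finishing by hour 36, i.e. starting by 36 − 5 = hour 31.
Heat treatment has several dependents: dimensional inspection (must start by hour 31, minus 1-hour gap → hour 30); final packaging (must start by hour 36). The earliest of those limits is hour 30, so heat treatment must start by 30 − 6 = hour 24.
Sub-assembly has no dependents, so it just needs to finish by hour 38. Starting by 38 − 3 = hour 35 achieves that.
Surface grinding has several dependents: dimensional inspection (must start by hour 31); sub-assembly (must start by hour 35). The earliest of those limits is hour 31, so surface grinding must start by 31 − 7 = hour 24.
Coating has no dependents, so it just needs to finish by hour 38. Starting by 38 − 2 = hour 36 achieves that.
Deburring has several dependents: heat treatment (must start by hour 24); surface grinding (must start by hour 24); coating (must start by hour 36, minus 2-hour gap → hour 34). The earliest of those limits is hour 24, so deburring must start by 24 − 7 = hour 17.
Cutting has several dependents: deburring (must start by hour 17); heat treatment (must start by hour 24); surface grinding (must start by hour 24, minus 3-hour gap → hour 21); coating (must start by hour 36). The earliest of those limits is hour 17, so cutting must start by 17 − 9 = hour 8.

8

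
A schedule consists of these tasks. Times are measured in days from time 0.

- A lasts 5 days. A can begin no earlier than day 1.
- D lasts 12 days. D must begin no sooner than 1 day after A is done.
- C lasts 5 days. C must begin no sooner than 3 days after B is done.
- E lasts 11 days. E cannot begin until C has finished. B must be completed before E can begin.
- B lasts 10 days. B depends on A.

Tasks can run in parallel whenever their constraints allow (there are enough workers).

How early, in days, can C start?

A waits on its own release at day 1, so it starts at day 1 and finishes at 1 + 5 = day 6.
B waits on A (finishes day 6), so it starts at day 6 and finishes at 6 + 10 = day 16.
C waits on B (finishes day 16, plus 3-day gap → day 19), so the earliest it can start is day 19.

19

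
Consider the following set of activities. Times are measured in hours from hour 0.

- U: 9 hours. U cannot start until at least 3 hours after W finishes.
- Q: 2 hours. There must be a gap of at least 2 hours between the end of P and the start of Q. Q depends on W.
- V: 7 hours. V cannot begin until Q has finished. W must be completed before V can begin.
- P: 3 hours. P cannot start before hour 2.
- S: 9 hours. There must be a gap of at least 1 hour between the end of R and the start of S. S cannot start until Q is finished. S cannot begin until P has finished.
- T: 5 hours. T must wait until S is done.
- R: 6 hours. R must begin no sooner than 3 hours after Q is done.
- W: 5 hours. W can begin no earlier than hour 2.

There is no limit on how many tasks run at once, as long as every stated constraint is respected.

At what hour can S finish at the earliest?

28

W waits on its own release at hour 2, so it starts at hour 2 and finishes at 2 + 5 = hour 7.
P cannot begin until its own release at hour 2. It runs from hour 2 to 2 + 3 = hour 5.
Q needs all of P (finishes hour 5, plus 2-hour gap → hour 7); W (finishes hour 7). That puts its earliest start at hour 7; it finishes at 7 + 2 = hour 9.
R waits on Q (finishes hour 9, plus 3-hour gap → hour 12), so it starts at hour 12 and finishes at 12 + 6 = hour 18.
For S: R (finishes hour 18, plus 1-hour gap → hour 19); Q (finishes hour 9); P (finishes hour 5). Taking the maximum gives a start of hour 19, and it finishes at 19 + 9 = hour 28.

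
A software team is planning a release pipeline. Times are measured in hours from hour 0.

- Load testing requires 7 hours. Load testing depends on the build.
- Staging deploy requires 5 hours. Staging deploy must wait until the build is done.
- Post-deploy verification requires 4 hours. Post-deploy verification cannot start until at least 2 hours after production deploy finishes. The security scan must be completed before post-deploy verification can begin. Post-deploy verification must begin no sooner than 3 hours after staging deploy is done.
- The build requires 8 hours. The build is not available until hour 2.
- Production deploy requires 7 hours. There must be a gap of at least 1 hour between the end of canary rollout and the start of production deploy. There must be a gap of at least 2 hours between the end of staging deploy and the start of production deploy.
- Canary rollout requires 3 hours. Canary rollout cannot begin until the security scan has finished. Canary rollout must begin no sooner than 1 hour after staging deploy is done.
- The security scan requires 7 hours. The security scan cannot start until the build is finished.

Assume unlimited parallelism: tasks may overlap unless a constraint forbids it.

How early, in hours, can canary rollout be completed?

The build cannot begin until its own release at hour 2. It runs from hour 2 to 2 + 8 = hour 10.
Staging deploy cannot begin until the build (finishes hour 10). It runs from hour 10 to 10 + 5 = hour 15.
The security scan cannot begin until the build (finishes hour 10). It runs from hour 10 to 10 + 7 = hour 17.
Canary rollout has to wait for the security scan (finishes hour 17); staging deploy (finishes hour 15, plus 1-hour gap → hour 16). The latest of these is hour 17, so canary rollout runs hour 17 to 17 + 3 = hour 20.

20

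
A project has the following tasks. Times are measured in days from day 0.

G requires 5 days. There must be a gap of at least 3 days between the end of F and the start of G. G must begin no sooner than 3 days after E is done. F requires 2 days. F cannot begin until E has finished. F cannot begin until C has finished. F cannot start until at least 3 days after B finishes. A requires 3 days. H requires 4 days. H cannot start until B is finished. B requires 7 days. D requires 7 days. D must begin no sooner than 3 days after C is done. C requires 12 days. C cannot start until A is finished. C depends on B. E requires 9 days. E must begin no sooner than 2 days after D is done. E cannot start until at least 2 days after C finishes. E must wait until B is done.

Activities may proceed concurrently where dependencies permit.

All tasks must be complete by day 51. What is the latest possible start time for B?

1

To finish by day 51, G (duration 5) must start no later than day 46.
F must finish before G (must start by day 46, minus 3-day gap → day 43). With a 2-day duration, F must start by 43 − 2 = day 41.
For E: F (must start by day 41); G (must start by day 46, minus 3-day gap → day 43). The most restrictive is day 41; with a 9-day duration, E must start by day 32.
D feeds into E (must start by day 32, minus 2-day gap → day 30); so D must finish by day 30 and therefore start by day 23.
C has several dependents: D (must start by day 23, minus 3-day gap → day 20); E (must start by day 32, minus 2-day gap → day 30); F (must start by day 41). The earliest of those limits is day 20, so C must start by 20 − 12 = day 8.
To finish by day 51, H (duration 4) must start no later than day 47.
For B: C (must start by day 8); E (must start by day 32); F (must start by day 41, minus 3-day gap → day 38); H (must start by day 47). The most restrictive is day 8; with a 7-day duration, B must start by day 1.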